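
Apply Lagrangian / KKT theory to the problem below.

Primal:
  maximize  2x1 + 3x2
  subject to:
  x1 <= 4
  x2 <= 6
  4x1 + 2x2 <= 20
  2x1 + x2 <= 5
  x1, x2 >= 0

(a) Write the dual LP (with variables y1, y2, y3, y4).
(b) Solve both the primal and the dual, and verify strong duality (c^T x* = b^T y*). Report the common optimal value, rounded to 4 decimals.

The standard primal-dual pair for 'max c^T x s.t. A x <= b, x >= 0' is:
  Dual:  min b^T y  s.t.  A^T y >= c,  y >= 0.

So the dual LP is:
  minimize  4y1 + 6y2 + 20y3 + 5y4
  subject to:
    y1 + 4y3 + 2y4 >= 2
    y2 + 2y3 + y4 >= 3
    y1, y2, y3, y4 >= 0

Solving the primal: x* = (0, 5).
  primal value c^T x* = 15.
Solving the dual: y* = (0, 0, 0, 3).
  dual value b^T y* = 15.
Strong duality: c^T x* = b^T y*. Confirmed.

15


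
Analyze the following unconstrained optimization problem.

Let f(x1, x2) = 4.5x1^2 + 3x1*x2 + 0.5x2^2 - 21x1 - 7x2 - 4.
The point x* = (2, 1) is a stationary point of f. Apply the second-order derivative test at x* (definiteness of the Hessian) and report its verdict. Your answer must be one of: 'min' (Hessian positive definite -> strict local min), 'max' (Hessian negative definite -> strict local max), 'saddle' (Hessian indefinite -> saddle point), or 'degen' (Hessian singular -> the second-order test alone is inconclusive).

Compute the Hessian H = grad^2 f:
  H = [[9, 3], [3, 1]]
Verify stationarity: grad f(x*) = H x* + g = (0, 0).
Eigenvalues of H: 0, 10.
H has a zero eigenvalue (singular; positive semidefinite but not definite), so H is neither positive definite, negative definite, nor indefinite. The second-order test alone is inconclusive -> degen.
(Indeed, f is constant along the null direction of H through x*, so x* is not a strict local extremum.)

degen


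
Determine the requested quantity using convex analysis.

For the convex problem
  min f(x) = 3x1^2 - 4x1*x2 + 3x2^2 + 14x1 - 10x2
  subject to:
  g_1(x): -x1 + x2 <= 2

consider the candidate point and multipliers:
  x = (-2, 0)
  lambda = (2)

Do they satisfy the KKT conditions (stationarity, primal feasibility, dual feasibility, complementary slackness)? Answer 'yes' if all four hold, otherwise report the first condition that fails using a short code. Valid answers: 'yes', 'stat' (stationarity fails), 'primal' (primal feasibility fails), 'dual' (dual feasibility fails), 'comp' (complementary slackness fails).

Gradient of f: grad f(x) = Q x + c = (2, -2)
Constraint values g_i(x) = a_i^T x - b_i:
  g_1((-2, 0)) = 0
Stationarity residual: grad f(x) + sum_i lambda_i a_i = (0, 0)
  -> stationarity OK
Primal feasibility (all g_i <= 0): OK
Dual feasibility (all lambda_i >= 0): OK
Complementary slackness (lambda_i * g_i(x) = 0 for all i): OK

Verdict: yes, KKT holds.

yes


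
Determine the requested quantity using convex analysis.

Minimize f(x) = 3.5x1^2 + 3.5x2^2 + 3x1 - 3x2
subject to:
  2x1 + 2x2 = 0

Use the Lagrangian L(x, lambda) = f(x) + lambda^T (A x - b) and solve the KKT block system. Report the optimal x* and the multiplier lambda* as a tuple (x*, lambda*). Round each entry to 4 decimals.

Form the Lagrangian:
  L(x, lambda) = (1/2) x^T Q x + c^T x + lambda^T (A x - b)
Stationarity (grad_x L = 0): Q x + c + A^T lambda = 0.
Primal feasibility: A x = b.

This gives the KKT block system:
  [ Q   A^T ] [ x     ]   [-c ]
  [ A    0  ] [ lambda ] = [ b ]

Solving the linear system:
  x*      = (-0.4286, 0.4286)
  lambda* = (0)
  f(x*)   = -1.2857

x* = (-0.4286, 0.4286), lambda* = (0)


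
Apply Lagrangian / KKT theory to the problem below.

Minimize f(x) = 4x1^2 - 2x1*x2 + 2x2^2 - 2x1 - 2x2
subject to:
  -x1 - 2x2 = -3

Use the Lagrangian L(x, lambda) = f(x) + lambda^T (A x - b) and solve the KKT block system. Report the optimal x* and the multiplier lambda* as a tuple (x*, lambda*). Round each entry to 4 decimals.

Form the Lagrangian:
  L(x, lambda) = (1/2) x^T Q x + c^T x + lambda^T (A x - b)
Stationarity (grad_x L = 0): Q x + c + A^T lambda = 0.
Primal feasibility: A x = b.

This gives the KKT block system:
  [ Q   A^T ] [ x     ]   [-c ]
  [ A    0  ] [ lambda ] = [ b ]

Solving the linear system:
  x*      = (0.6364, 1.1818)
  lambda* = (0.7273)
  f(x*)   = -0.7273

x* = (0.6364, 1.1818), lambda* = (0.7273)


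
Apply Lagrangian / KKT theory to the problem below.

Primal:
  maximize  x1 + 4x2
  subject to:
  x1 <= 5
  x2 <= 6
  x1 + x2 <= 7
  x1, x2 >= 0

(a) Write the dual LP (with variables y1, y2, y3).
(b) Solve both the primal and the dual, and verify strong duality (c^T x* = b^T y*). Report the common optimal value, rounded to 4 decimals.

The standard primal-dual pair for 'max c^T x s.t. A x <= b, x >= 0' is:
  Dual:  min b^T y  s.t.  A^T y >= c,  y >= 0.

So the dual LP is:
  minimize  5y1 + 6y2 + 7y3
  subject to:
    y1 + y3 >= 1
    y2 + y3 >= 4
    y1, y2, y3 >= 0

Solving the primal: x* = (1, 6).
  primal value c^T x* = 25.
Solving the dual: y* = (0, 3, 1).
  dual value b^T y* = 25.
Strong duality: c^T x* = b^T y*. Confirmed.

25


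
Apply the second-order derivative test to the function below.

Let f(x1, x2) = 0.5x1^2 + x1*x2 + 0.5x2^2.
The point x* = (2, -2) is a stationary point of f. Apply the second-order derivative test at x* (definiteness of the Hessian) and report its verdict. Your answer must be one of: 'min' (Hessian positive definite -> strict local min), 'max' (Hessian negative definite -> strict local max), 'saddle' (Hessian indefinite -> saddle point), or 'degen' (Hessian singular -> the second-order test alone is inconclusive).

Compute the Hessian H = grad^2 f:
  H = [[1, 1], [1, 1]]
Verify stationarity: grad f(x*) = H x* + g = (0, 0).
Eigenvalues of H: 0, 2.
H has a zero eigenvalue (singular; positive semidefinite but not definite), so H is neither positive definite, negative definite, nor indefinite. The second-order test alone is inconclusive -> degen.
(Indeed, f is constant along the null direction of H through x*, so x* is not a strict local extremum.)

degen


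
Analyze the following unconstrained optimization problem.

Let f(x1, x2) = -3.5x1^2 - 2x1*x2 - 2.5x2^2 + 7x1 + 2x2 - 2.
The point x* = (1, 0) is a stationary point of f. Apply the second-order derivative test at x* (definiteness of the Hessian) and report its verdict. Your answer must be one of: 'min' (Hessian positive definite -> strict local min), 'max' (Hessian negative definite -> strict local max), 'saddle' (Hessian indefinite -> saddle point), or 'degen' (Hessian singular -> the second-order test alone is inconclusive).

Compute the Hessian H = grad^2 f:
  H = [[-7, -2], [-2, -5]]
Verify stationarity: grad f(x*) = H x* + g = (0, 0).
Eigenvalues of H: -8.2361, -3.7639.
Both eigenvalues < 0, so H is negative definite -> x* is a strict local max.

max


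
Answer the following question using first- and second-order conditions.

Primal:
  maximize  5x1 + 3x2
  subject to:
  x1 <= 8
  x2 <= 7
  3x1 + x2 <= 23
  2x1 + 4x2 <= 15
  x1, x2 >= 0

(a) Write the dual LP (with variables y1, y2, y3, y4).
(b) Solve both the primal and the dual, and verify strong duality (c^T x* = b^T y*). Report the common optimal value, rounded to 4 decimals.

The standard primal-dual pair for 'max c^T x s.t. A x <= b, x >= 0' is:
  Dual:  min b^T y  s.t.  A^T y >= c,  y >= 0.

So the dual LP is:
  minimize  8y1 + 7y2 + 23y3 + 15y4
  subject to:
    y1 + 3y3 + 2y4 >= 5
    y2 + y3 + 4y4 >= 3
    y1, y2, y3, y4 >= 0

Solving the primal: x* = (7.5, 0).
  primal value c^T x* = 37.5.
Solving the dual: y* = (0, 0, 0, 2.5).
  dual value b^T y* = 37.5.
Strong duality: c^T x* = b^T y*. Confirmed.

37.5


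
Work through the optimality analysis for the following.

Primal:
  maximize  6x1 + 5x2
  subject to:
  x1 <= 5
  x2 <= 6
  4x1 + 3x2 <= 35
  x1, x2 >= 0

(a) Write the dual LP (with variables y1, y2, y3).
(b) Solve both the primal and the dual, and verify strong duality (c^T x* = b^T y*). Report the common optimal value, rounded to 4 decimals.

The standard primal-dual pair for 'max c^T x s.t. A x <= b, x >= 0' is:
  Dual:  min b^T y  s.t.  A^T y >= c,  y >= 0.

So the dual LP is:
  minimize  5y1 + 6y2 + 35y3
  subject to:
    y1 + 4y3 >= 6
    y2 + 3y3 >= 5
    y1, y2, y3 >= 0

Solving the primal: x* = (4.25, 6).
  primal value c^T x* = 55.5.
Solving the dual: y* = (0, 0.5, 1.5).
  dual value b^T y* = 55.5.
Strong duality: c^T x* = b^T y*. Confirmed.

55.5


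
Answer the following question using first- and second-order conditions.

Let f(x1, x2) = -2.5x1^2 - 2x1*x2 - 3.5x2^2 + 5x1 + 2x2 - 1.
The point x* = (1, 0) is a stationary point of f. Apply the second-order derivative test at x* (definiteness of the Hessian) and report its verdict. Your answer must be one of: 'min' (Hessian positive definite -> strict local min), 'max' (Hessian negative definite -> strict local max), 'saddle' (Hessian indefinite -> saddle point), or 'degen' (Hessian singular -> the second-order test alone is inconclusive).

Compute the Hessian H = grad^2 f:
  H = [[-5, -2], [-2, -7]]
Verify stationarity: grad f(x*) = H x* + g = (0, 0).
Eigenvalues of H: -8.2361, -3.7639.
Both eigenvalues < 0, so H is negative definite -> x* is a strict local max.

max


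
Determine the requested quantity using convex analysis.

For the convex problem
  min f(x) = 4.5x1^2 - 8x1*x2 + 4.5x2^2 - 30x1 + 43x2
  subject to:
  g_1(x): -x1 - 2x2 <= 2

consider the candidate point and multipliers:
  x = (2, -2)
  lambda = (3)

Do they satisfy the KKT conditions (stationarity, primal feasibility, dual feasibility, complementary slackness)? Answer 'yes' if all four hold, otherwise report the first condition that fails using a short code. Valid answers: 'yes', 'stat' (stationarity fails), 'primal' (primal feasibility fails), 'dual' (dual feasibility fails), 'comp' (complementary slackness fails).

Gradient of f: grad f(x) = Q x + c = (4, 9)
Constraint values g_i(x) = a_i^T x - b_i:
  g_1((2, -2)) = 0
Stationarity residual: grad f(x) + sum_i lambda_i a_i = (1, 3)
  -> stationarity FAILS
Primal feasibility (all g_i <= 0): OK
Dual feasibility (all lambda_i >= 0): OK
Complementary slackness (lambda_i * g_i(x) = 0 for all i): OK

Verdict: the first failing condition is stationarity -> stat.

stat


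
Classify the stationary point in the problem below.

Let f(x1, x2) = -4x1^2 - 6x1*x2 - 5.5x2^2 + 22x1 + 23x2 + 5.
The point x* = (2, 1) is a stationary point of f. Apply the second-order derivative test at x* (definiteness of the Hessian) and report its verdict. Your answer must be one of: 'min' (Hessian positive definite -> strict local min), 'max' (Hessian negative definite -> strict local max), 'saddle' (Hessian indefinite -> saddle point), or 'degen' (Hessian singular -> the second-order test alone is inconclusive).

Compute the Hessian H = grad^2 f:
  H = [[-8, -6], [-6, -11]]
Verify stationarity: grad f(x*) = H x* + g = (0, 0).
Eigenvalues of H: -15.6847, -3.3153.
Both eigenvalues < 0, so H is negative definite -> x* is a strict local max.

max


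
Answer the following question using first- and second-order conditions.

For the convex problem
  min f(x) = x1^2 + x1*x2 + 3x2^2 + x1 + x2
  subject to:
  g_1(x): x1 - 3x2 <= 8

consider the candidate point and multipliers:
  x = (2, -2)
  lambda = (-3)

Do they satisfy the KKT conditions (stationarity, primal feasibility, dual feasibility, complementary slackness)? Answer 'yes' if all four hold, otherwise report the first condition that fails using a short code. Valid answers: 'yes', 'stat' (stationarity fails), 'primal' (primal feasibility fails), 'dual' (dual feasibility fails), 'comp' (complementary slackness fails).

Gradient of f: grad f(x) = Q x + c = (3, -9)
Constraint values g_i(x) = a_i^T x - b_i:
  g_1((2, -2)) = 0
Stationarity residual: grad f(x) + sum_i lambda_i a_i = (0, 0)
  -> stationarity OK
Primal feasibility (all g_i <= 0): OK
Dual feasibility (all lambda_i >= 0): FAILS
Complementary slackness (lambda_i * g_i(x) = 0 for all i): OK

Verdict: the first failing condition is dual_feasibility -> dual.

dual


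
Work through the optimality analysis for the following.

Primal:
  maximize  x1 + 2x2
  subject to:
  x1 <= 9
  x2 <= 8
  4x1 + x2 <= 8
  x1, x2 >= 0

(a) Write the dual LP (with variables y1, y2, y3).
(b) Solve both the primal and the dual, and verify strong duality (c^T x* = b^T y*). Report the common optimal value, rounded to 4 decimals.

The standard primal-dual pair for 'max c^T x s.t. A x <= b, x >= 0' is:
  Dual:  min b^T y  s.t.  A^T y >= c,  y >= 0.

So the dual LP is:
  minimize  9y1 + 8y2 + 8y3
  subject to:
    y1 + 4y3 >= 1
    y2 + y3 >= 2
    y1, y2, y3 >= 0

Solving the primal: x* = (0, 8).
  primal value c^T x* = 16.
Solving the dual: y* = (0, 1.75, 0.25).
  dual value b^T y* = 16.
Strong duality: c^T x* = b^T y*. Confirmed.

16


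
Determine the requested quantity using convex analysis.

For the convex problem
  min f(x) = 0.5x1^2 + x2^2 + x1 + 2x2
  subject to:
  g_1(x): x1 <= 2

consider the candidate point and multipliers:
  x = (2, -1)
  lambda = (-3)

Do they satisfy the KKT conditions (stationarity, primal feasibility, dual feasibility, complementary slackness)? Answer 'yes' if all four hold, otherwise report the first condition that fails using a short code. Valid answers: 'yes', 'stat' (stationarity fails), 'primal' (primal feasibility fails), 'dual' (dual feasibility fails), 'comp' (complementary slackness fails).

Gradient of f: grad f(x) = Q x + c = (3, 0)
Constraint values g_i(x) = a_i^T x - b_i:
  g_1((2, -1)) = 0
Stationarity residual: grad f(x) + sum_i lambda_i a_i = (0, 0)
  -> stationarity OK
Primal feasibility (all g_i <= 0): OK
Dual feasibility (all lambda_i >= 0): FAILS
Complementary slackness (lambda_i * g_i(x) = 0 for all i): OK

Verdict: the first failing condition is dual_feasibility -> dual.

dual


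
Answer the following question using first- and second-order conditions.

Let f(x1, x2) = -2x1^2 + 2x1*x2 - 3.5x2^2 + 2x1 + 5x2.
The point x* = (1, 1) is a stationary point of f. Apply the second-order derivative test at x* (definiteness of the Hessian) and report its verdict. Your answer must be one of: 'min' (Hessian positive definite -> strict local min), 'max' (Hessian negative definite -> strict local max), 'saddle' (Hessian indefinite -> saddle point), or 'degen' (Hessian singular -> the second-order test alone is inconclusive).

Compute the Hessian H = grad^2 f:
  H = [[-4, 2], [2, -7]]
Verify stationarity: grad f(x*) = H x* + g = (0, 0).
Eigenvalues of H: -8, -3.
Both eigenvalues < 0, so H is negative definite -> x* is a strict local max.

max


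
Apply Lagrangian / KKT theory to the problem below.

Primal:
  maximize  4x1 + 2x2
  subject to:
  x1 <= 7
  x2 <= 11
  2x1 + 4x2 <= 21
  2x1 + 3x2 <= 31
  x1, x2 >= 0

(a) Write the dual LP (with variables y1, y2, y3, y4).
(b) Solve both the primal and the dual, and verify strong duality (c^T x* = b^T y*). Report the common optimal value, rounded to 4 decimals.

The standard primal-dual pair for 'max c^T x s.t. A x <= b, x >= 0' is:
  Dual:  min b^T y  s.t.  A^T y >= c,  y >= 0.

So the dual LP is:
  minimize  7y1 + 11y2 + 21y3 + 31y4
  subject to:
    y1 + 2y3 + 2y4 >= 4
    y2 + 4y3 + 3y4 >= 2
    y1, y2, y3, y4 >= 0

Solving the primal: x* = (7, 1.75).
  primal value c^T x* = 31.5.
Solving the dual: y* = (3, 0, 0.5, 0).
  dual value b^T y* = 31.5.
Strong duality: c^T x* = b^T y*. Confirmed.

31.5


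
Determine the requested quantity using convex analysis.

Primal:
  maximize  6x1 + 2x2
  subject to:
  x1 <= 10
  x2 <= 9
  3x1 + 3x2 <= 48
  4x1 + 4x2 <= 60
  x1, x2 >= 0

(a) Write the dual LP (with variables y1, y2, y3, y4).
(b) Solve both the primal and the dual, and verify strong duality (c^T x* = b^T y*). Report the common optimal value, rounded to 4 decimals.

The standard primal-dual pair for 'max c^T x s.t. A x <= b, x >= 0' is:
  Dual:  min b^T y  s.t.  A^T y >= c,  y >= 0.

So the dual LP is:
  minimize  10y1 + 9y2 + 48y3 + 60y4
  subject to:
    y1 + 3y3 + 4y4 >= 6
    y2 + 3y3 + 4y4 >= 2
    y1, y2, y3, y4 >= 0

Solving the primal: x* = (10, 5).
  primal value c^T x* = 70.
Solving the dual: y* = (4, 0, 0, 0.5).
  dual value b^T y* = 70.
Strong duality: c^T x* = b^T y*. Confirmed.

70


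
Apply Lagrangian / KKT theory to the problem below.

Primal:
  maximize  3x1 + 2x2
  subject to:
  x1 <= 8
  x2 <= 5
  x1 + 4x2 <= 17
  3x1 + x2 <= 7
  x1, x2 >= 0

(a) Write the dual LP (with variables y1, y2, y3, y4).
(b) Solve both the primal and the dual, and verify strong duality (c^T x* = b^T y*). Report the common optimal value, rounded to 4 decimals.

The standard primal-dual pair for 'max c^T x s.t. A x <= b, x >= 0' is:
  Dual:  min b^T y  s.t.  A^T y >= c,  y >= 0.

So the dual LP is:
  minimize  8y1 + 5y2 + 17y3 + 7y4
  subject to:
    y1 + y3 + 3y4 >= 3
    y2 + 4y3 + y4 >= 2
    y1, y2, y3, y4 >= 0

Solving the primal: x* = (1, 4).
  primal value c^T x* = 11.
Solving the dual: y* = (0, 0, 0.2727, 0.9091).
  dual value b^T y* = 11.
Strong duality: c^T x* = b^T y*. Confirmed.

11


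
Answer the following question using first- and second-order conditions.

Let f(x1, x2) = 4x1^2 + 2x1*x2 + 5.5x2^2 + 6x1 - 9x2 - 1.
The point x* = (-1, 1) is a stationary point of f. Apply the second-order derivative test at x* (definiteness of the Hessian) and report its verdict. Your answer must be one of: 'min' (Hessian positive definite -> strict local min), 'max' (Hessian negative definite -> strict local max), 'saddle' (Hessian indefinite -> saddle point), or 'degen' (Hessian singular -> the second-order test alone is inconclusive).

Compute the Hessian H = grad^2 f:
  H = [[8, 2], [2, 11]]
Verify stationarity: grad f(x*) = H x* + g = (0, 0).
Eigenvalues of H: 7, 12.
Both eigenvalues > 0, so H is positive definite -> x* is a strict local min.

min


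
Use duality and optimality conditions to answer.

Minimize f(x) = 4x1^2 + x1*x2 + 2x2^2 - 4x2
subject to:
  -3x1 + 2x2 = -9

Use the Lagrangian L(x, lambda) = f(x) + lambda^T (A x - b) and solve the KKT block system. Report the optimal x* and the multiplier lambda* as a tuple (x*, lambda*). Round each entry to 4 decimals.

Form the Lagrangian:
  L(x, lambda) = (1/2) x^T Q x + c^T x + lambda^T (A x - b)
Stationarity (grad_x L = 0): Q x + c + A^T lambda = 0.
Primal feasibility: A x = b.

This gives the KKT block system:
  [ Q   A^T ] [ x     ]   [-c ]
  [ A    0  ] [ lambda ] = [ b ]

Solving the linear system:
  x*      = (1.875, -1.6875)
  lambda* = (4.4375)
  f(x*)   = 23.3438

x* = (1.875, -1.6875), lambda* = (4.4375)


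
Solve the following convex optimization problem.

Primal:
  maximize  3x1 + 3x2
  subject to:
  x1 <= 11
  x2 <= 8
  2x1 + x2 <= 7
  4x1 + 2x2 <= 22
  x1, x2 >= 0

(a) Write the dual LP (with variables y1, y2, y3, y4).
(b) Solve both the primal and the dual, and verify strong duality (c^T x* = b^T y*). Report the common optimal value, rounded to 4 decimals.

The standard primal-dual pair for 'max c^T x s.t. A x <= b, x >= 0' is:
  Dual:  min b^T y  s.t.  A^T y >= c,  y >= 0.

So the dual LP is:
  minimize  11y1 + 8y2 + 7y3 + 22y4
  subject to:
    y1 + 2y3 + 4y4 >= 3
    y2 + y3 + 2y4 >= 3
    y1, y2, y3, y4 >= 0

Solving the primal: x* = (0, 7).
  primal value c^T x* = 21.
Solving the dual: y* = (0, 0, 3, 0).
  dual value b^T y* = 21.
Strong duality: c^T x* = b^T y*. Confirmed.

21


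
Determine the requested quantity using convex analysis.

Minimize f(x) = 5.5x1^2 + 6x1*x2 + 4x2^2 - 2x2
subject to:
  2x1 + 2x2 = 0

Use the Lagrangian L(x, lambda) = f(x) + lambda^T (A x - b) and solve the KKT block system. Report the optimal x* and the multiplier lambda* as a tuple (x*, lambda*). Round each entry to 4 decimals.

Form the Lagrangian:
  L(x, lambda) = (1/2) x^T Q x + c^T x + lambda^T (A x - b)
Stationarity (grad_x L = 0): Q x + c + A^T lambda = 0.
Primal feasibility: A x = b.

This gives the KKT block system:
  [ Q   A^T ] [ x     ]   [-c ]
  [ A    0  ] [ lambda ] = [ b ]

Solving the linear system:
  x*      = (-0.2857, 0.2857)
  lambda* = (0.7143)
  f(x*)   = -0.2857

x* = (-0.2857, 0.2857), lambda* = (0.7143)


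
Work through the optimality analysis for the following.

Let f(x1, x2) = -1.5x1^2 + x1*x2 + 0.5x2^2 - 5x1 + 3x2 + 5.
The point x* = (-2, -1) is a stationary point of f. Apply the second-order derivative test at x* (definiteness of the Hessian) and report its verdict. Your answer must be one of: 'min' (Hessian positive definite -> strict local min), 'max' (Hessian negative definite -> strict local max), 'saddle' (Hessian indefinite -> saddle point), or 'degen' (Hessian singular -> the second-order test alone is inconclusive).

Compute the Hessian H = grad^2 f:
  H = [[-3, 1], [1, 1]]
Verify stationarity: grad f(x*) = H x* + g = (0, 0).
Eigenvalues of H: -3.2361, 1.2361.
Eigenvalues have mixed signs, so H is indefinite -> x* is a saddle point.

saddle


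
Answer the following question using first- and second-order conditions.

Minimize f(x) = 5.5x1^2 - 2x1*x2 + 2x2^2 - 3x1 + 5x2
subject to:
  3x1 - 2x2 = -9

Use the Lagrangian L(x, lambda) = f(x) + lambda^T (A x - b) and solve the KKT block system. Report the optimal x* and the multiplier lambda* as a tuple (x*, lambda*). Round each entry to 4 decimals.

Form the Lagrangian:
  L(x, lambda) = (1/2) x^T Q x + c^T x + lambda^T (A x - b)
Stationarity (grad_x L = 0): Q x + c + A^T lambda = 0.
Primal feasibility: A x = b.

This gives the KKT block system:
  [ Q   A^T ] [ x     ]   [-c ]
  [ A    0  ] [ lambda ] = [ b ]

Solving the linear system:
  x*      = (-1.6071, 2.0893)
  lambda* = (8.2857)
  f(x*)   = 44.9196

x* = (-1.6071, 2.0893), lambda* = (8.2857)


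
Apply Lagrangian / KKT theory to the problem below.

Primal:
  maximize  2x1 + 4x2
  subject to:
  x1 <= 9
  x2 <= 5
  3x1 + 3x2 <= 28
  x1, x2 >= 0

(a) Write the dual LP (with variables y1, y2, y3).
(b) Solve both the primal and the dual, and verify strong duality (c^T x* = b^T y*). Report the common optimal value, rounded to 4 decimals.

The standard primal-dual pair for 'max c^T x s.t. A x <= b, x >= 0' is:
  Dual:  min b^T y  s.t.  A^T y >= c,  y >= 0.

So the dual LP is:
  minimize  9y1 + 5y2 + 28y3
  subject to:
    y1 + 3y3 >= 2
    y2 + 3y3 >= 4
    y1, y2, y3 >= 0

Solving the primal: x* = (4.3333, 5).
  primal value c^T x* = 28.6667.
Solving the dual: y* = (0, 2, 0.6667).
  dual value b^T y* = 28.6667.
Strong duality: c^T x* = b^T y*. Confirmed.

28.6667


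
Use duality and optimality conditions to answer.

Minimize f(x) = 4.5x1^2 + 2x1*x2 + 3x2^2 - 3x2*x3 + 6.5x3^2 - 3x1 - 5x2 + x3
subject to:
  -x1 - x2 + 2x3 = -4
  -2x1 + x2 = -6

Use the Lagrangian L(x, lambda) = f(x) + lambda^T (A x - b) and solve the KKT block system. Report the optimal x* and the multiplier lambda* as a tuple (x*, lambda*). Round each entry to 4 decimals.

Form the Lagrangian:
  L(x, lambda) = (1/2) x^T Q x + c^T x + lambda^T (A x - b)
Stationarity (grad_x L = 0): Q x + c + A^T lambda = 0.
Primal feasibility: A x = b.

This gives the KKT block system:
  [ Q   A^T ] [ x     ]   [-c ]
  [ A    0  ] [ lambda ] = [ b ]

Solving the linear system:
  x*      = (2.6029, -0.7943, -1.0957)
  lambda* = (5.4306, 6.7033)
  f(x*)   = 28.5048

x* = (2.6029, -0.7943, -1.0957), lambda* = (5.4306, 6.7033)


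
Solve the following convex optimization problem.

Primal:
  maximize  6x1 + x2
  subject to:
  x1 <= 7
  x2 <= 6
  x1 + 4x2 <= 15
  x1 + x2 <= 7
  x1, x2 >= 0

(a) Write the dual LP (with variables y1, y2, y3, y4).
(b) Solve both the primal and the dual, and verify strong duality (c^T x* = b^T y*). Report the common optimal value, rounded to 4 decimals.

The standard primal-dual pair for 'max c^T x s.t. A x <= b, x >= 0' is:
  Dual:  min b^T y  s.t.  A^T y >= c,  y >= 0.

So the dual LP is:
  minimize  7y1 + 6y2 + 15y3 + 7y4
  subject to:
    y1 + y3 + y4 >= 6
    y2 + 4y3 + y4 >= 1
    y1, y2, y3, y4 >= 0

Solving the primal: x* = (7, 0).
  primal value c^T x* = 42.
Solving the dual: y* = (5, 0, 0, 1).
  dual value b^T y* = 42.
Strong duality: c^T x* = b^T y*. Confirmed.

42


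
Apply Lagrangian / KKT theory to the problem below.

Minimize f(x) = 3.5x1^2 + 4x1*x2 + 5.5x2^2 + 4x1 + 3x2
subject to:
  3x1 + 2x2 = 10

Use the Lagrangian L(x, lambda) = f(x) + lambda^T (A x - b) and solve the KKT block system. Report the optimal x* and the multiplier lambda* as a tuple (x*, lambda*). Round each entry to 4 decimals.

Form the Lagrangian:
  L(x, lambda) = (1/2) x^T Q x + c^T x + lambda^T (A x - b)
Stationarity (grad_x L = 0): Q x + c + A^T lambda = 0.
Primal feasibility: A x = b.

This gives the KKT block system:
  [ Q   A^T ] [ x     ]   [-c ]
  [ A    0  ] [ lambda ] = [ b ]

Solving the linear system:
  x*      = (3.1899, 0.2152)
  lambda* = (-9.0633)
  f(x*)   = 52.019

x* = (3.1899, 0.2152), lambda* = (-9.0633)


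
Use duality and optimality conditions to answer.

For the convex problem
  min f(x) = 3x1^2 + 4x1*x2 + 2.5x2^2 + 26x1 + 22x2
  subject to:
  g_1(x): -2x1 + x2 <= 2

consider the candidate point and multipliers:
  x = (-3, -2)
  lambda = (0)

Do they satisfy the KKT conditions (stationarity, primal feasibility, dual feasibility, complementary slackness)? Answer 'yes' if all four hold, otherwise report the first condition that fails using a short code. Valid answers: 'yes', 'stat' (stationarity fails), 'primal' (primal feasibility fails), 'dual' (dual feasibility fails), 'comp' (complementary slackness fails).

Gradient of f: grad f(x) = Q x + c = (0, 0)
Constraint values g_i(x) = a_i^T x - b_i:
  g_1((-3, -2)) = 2
Stationarity residual: grad f(x) + sum_i lambda_i a_i = (0, 0)
  -> stationarity OK
Primal feasibility (all g_i <= 0): FAILS
Dual feasibility (all lambda_i >= 0): OK
Complementary slackness (lambda_i * g_i(x) = 0 for all i): OK

Verdict: the first failing condition is primal_feasibility -> primal.

primal


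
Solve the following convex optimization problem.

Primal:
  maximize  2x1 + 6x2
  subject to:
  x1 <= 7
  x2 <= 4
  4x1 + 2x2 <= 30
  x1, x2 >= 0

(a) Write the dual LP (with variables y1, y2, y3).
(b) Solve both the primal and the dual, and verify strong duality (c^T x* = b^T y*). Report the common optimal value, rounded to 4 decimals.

The standard primal-dual pair for 'max c^T x s.t. A x <= b, x >= 0' is:
  Dual:  min b^T y  s.t.  A^T y >= c,  y >= 0.

So the dual LP is:
  minimize  7y1 + 4y2 + 30y3
  subject to:
    y1 + 4y3 >= 2
    y2 + 2y3 >= 6
    y1, y2, y3 >= 0

Solving the primal: x* = (5.5, 4).
  primal value c^T x* = 35.
Solving the dual: y* = (0, 5, 0.5).
  dual value b^T y* = 35.
Strong duality: c^T x* = b^T y*. Confirmed.

35


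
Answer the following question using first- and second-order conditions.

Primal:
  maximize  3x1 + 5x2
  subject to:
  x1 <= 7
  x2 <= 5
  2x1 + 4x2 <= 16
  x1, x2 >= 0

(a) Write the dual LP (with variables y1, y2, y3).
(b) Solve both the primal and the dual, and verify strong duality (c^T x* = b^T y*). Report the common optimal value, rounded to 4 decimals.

The standard primal-dual pair for 'max c^T x s.t. A x <= b, x >= 0' is:
  Dual:  min b^T y  s.t.  A^T y >= c,  y >= 0.

So the dual LP is:
  minimize  7y1 + 5y2 + 16y3
  subject to:
    y1 + 2y3 >= 3
    y2 + 4y3 >= 5
    y1, y2, y3 >= 0

Solving the primal: x* = (7, 0.5).
  primal value c^T x* = 23.5.
Solving the dual: y* = (0.5, 0, 1.25).
  dual value b^T y* = 23.5.
Strong duality: c^T x* = b^T y*. Confirmed.

23.5


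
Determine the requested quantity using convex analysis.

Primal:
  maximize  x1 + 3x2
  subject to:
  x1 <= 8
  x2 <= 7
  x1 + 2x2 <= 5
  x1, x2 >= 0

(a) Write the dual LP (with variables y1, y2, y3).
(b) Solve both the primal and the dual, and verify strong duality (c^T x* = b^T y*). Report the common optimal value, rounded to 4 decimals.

The standard primal-dual pair for 'max c^T x s.t. A x <= b, x >= 0' is:
  Dual:  min b^T y  s.t.  A^T y >= c,  y >= 0.

So the dual LP is:
  minimize  8y1 + 7y2 + 5y3
  subject to:
    y1 + y3 >= 1
    y2 + 2y3 >= 3
    y1, y2, y3 >= 0

Solving the primal: x* = (0, 2.5).
  primal value c^T x* = 7.5.
Solving the dual: y* = (0, 0, 1.5).
  dual value b^T y* = 7.5.
Strong duality: c^T x* = b^T y*. Confirmed.

7.5


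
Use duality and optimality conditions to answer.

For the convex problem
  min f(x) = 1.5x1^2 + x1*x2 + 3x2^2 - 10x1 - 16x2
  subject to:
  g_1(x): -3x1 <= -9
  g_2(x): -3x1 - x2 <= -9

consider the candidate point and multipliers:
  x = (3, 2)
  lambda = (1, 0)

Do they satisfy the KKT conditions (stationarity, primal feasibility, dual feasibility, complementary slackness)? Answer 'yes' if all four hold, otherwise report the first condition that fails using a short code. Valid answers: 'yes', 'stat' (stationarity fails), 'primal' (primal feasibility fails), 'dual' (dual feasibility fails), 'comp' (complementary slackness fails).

Gradient of f: grad f(x) = Q x + c = (1, -1)
Constraint values g_i(x) = a_i^T x - b_i:
  g_1((3, 2)) = 0
  g_2((3, 2)) = -2
Stationarity residual: grad f(x) + sum_i lambda_i a_i = (-2, -1)
  -> stationarity FAILS
Primal feasibility (all g_i <= 0): OK
Dual feasibility (all lambda_i >= 0): OK
Complementary slackness (lambda_i * g_i(x) = 0 for all i): OK

Verdict: the first failing condition is stationarity -> stat.

stat


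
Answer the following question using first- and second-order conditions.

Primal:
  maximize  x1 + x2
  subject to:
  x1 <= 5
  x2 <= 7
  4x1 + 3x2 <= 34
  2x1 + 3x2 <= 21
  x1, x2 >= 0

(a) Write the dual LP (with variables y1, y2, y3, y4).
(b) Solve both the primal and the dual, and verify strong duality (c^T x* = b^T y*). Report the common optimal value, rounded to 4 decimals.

The standard primal-dual pair for 'max c^T x s.t. A x <= b, x >= 0' is:
  Dual:  min b^T y  s.t.  A^T y >= c,  y >= 0.

So the dual LP is:
  minimize  5y1 + 7y2 + 34y3 + 21y4
  subject to:
    y1 + 4y3 + 2y4 >= 1
    y2 + 3y3 + 3y4 >= 1
    y1, y2, y3, y4 >= 0

Solving the primal: x* = (5, 3.6667).
  primal value c^T x* = 8.6667.
Solving the dual: y* = (0.3333, 0, 0, 0.3333).
  dual value b^T y* = 8.6667.
Strong duality: c^T x* = b^T y*. Confirmed.

8.6667


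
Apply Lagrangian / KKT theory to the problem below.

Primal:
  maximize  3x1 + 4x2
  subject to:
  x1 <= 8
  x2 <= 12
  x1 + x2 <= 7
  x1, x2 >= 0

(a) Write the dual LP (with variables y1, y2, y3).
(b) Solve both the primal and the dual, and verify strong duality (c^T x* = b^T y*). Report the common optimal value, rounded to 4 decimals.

The standard primal-dual pair for 'max c^T x s.t. A x <= b, x >= 0' is:
  Dual:  min b^T y  s.t.  A^T y >= c,  y >= 0.

So the dual LP is:
  minimize  8y1 + 12y2 + 7y3
  subject to:
    y1 + y3 >= 3
    y2 + y3 >= 4
    y1, y2, y3 >= 0

Solving the primal: x* = (0, 7).
  primal value c^T x* = 28.
Solving the dual: y* = (0, 0, 4).
  dual value b^T y* = 28.
Strong duality: c^T x* = b^T y*. Confirmed.

28


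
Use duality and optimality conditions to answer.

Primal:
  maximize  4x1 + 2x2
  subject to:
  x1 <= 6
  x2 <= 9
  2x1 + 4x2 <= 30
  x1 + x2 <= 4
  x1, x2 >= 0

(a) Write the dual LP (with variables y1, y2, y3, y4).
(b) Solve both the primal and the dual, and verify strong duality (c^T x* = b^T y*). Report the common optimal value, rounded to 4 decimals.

The standard primal-dual pair for 'max c^T x s.t. A x <= b, x >= 0' is:
  Dual:  min b^T y  s.t.  A^T y >= c,  y >= 0.

So the dual LP is:
  minimize  6y1 + 9y2 + 30y3 + 4y4
  subject to:
    y1 + 2y3 + y4 >= 4
    y2 + 4y3 + y4 >= 2
    y1, y2, y3, y4 >= 0

Solving the primal: x* = (4, 0).
  primal value c^T x* = 16.
Solving the dual: y* = (0, 0, 0, 4).
  dual value b^T y* = 16.
Strong duality: c^T x* = b^T y*. Confirmed.

16


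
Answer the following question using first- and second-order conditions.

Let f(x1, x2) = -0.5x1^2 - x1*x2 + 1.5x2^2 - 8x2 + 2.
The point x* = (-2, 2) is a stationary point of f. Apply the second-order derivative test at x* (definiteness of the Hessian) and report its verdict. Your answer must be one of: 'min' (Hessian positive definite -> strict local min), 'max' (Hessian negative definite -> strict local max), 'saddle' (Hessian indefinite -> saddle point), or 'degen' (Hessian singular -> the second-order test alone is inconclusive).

Compute the Hessian H = grad^2 f:
  H = [[-1, -1], [-1, 3]]
Verify stationarity: grad f(x*) = H x* + g = (0, 0).
Eigenvalues of H: -1.2361, 3.2361.
Eigenvalues have mixed signs, so H is indefinite -> x* is a saddle point.

saddle


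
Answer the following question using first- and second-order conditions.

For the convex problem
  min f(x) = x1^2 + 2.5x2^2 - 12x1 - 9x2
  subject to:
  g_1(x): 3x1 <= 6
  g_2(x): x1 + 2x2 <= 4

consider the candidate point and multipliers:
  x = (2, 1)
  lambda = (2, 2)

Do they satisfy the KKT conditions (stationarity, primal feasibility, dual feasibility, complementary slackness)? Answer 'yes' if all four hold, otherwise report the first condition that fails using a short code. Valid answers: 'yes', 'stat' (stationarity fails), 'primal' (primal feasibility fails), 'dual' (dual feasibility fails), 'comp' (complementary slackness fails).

Gradient of f: grad f(x) = Q x + c = (-8, -4)
Constraint values g_i(x) = a_i^T x - b_i:
  g_1((2, 1)) = 0
  g_2((2, 1)) = 0
Stationarity residual: grad f(x) + sum_i lambda_i a_i = (0, 0)
  -> stationarity OK
Primal feasibility (all g_i <= 0): OK
Dual feasibility (all lambda_i >= 0): OK
Complementary slackness (lambda_i * g_i(x) = 0 for all i): OK

Verdict: yes, KKT holds.

yes


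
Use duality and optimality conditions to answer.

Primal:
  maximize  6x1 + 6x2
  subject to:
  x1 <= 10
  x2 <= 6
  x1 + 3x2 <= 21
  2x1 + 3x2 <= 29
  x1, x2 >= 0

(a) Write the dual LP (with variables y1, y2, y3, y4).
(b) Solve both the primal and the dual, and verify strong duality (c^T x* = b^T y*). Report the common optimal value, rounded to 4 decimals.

The standard primal-dual pair for 'max c^T x s.t. A x <= b, x >= 0' is:
  Dual:  min b^T y  s.t.  A^T y >= c,  y >= 0.

So the dual LP is:
  minimize  10y1 + 6y2 + 21y3 + 29y4
  subject to:
    y1 + y3 + 2y4 >= 6
    y2 + 3y3 + 3y4 >= 6
    y1, y2, y3, y4 >= 0

Solving the primal: x* = (10, 3).
  primal value c^T x* = 78.
Solving the dual: y* = (2, 0, 0, 2).
  dual value b^T y* = 78.
Strong duality: c^T x* = b^T y*. Confirmed.

78


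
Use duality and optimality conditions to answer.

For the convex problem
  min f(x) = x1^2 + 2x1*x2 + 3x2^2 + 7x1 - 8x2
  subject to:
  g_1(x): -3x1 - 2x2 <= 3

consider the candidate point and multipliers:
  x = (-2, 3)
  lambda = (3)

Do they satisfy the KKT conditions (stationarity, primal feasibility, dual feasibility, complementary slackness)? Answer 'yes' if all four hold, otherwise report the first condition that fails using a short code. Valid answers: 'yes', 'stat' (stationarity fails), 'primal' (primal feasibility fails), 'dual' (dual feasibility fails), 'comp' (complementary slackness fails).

Gradient of f: grad f(x) = Q x + c = (9, 6)
Constraint values g_i(x) = a_i^T x - b_i:
  g_1((-2, 3)) = -3
Stationarity residual: grad f(x) + sum_i lambda_i a_i = (0, 0)
  -> stationarity OK
Primal feasibility (all g_i <= 0): OK
Dual feasibility (all lambda_i >= 0): OK
Complementary slackness (lambda_i * g_i(x) = 0 for all i): FAILS

Verdict: the first failing condition is complementary_slackness -> comp.

comp


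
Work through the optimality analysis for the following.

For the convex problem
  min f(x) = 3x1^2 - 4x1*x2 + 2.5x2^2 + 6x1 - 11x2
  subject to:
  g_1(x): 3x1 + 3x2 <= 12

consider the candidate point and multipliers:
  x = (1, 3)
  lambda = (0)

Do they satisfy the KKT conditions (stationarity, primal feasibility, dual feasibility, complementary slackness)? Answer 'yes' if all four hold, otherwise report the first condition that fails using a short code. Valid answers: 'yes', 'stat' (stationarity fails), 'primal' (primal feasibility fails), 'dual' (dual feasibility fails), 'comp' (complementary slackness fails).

Gradient of f: grad f(x) = Q x + c = (0, 0)
Constraint values g_i(x) = a_i^T x - b_i:
  g_1((1, 3)) = 0
Stationarity residual: grad f(x) + sum_i lambda_i a_i = (0, 0)
  -> stationarity OK
Primal feasibility (all g_i <= 0): OK
Dual feasibility (all lambda_i >= 0): OK
Complementary slackness (lambda_i * g_i(x) = 0 for all i): OK

Verdict: yes, KKT holds.

yes


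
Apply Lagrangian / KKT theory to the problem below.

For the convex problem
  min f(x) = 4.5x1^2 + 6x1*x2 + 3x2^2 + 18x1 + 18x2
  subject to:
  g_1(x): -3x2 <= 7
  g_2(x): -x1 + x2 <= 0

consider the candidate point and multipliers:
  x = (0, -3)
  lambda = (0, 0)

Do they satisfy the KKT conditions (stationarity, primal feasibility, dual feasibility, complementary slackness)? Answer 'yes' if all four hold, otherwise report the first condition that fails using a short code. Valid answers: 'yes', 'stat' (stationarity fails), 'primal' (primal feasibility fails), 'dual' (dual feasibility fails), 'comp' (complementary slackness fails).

Gradient of f: grad f(x) = Q x + c = (0, 0)
Constraint values g_i(x) = a_i^T x - b_i:
  g_1((0, -3)) = 2
  g_2((0, -3)) = -3
Stationarity residual: grad f(x) + sum_i lambda_i a_i = (0, 0)
  -> stationarity OK
Primal feasibility (all g_i <= 0): FAILS
Dual feasibility (all lambda_i >= 0): OK
Complementary slackness (lambda_i * g_i(x) = 0 for all i): OK

Verdict: the first failing condition is primal_feasibility -> primal.

primal


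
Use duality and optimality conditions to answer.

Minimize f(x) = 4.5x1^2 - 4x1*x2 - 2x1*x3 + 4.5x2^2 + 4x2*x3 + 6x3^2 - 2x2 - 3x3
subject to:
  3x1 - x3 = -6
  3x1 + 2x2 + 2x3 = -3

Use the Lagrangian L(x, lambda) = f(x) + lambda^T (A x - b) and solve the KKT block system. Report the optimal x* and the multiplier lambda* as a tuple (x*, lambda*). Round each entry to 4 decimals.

Form the Lagrangian:
  L(x, lambda) = (1/2) x^T Q x + c^T x + lambda^T (A x - b)
Stationarity (grad_x L = 0): Q x + c + A^T lambda = 0.
Primal feasibility: A x = b.

This gives the KKT block system:
  [ Q   A^T ] [ x     ]   [-c ]
  [ A    0  ] [ lambda ] = [ b ]

Solving the linear system:
  x*      = (-1.5784, -0.3972, 1.2648)
  lambda* = (7.9477, -2.899)
  f(x*)   = 17.9948

x* = (-1.5784, -0.3972, 1.2648), lambda* = (7.9477, -2.899)


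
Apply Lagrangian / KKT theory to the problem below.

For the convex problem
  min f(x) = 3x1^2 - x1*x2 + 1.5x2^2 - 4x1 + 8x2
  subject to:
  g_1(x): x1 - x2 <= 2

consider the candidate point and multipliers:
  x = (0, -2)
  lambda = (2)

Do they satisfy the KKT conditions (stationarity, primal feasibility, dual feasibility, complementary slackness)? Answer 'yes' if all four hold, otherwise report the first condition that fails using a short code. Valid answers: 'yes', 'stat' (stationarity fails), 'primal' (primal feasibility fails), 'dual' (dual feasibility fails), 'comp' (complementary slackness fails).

Gradient of f: grad f(x) = Q x + c = (-2, 2)
Constraint values g_i(x) = a_i^T x - b_i:
  g_1((0, -2)) = 0
Stationarity residual: grad f(x) + sum_i lambda_i a_i = (0, 0)
  -> stationarity OK
Primal feasibility (all g_i <= 0): OK
Dual feasibility (all lambda_i >= 0): OK
Complementary slackness (lambda_i * g_i(x) = 0 for all i): OK

Verdict: yes, KKT holds.

yes


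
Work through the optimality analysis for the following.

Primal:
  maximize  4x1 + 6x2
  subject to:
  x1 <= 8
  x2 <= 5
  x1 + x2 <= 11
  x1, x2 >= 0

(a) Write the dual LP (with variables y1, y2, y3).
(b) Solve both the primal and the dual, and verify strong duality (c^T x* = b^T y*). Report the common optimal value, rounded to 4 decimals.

The standard primal-dual pair for 'max c^T x s.t. A x <= b, x >= 0' is:
  Dual:  min b^T y  s.t.  A^T y >= c,  y >= 0.

So the dual LP is:
  minimize  8y1 + 5y2 + 11y3
  subject to:
    y1 + y3 >= 4
    y2 + y3 >= 6
    y1, y2, y3 >= 0

Solving the primal: x* = (6, 5).
  primal value c^T x* = 54.
Solving the dual: y* = (0, 2, 4).
  dual value b^T y* = 54.
Strong duality: c^T x* = b^T y*. Confirmed.

54


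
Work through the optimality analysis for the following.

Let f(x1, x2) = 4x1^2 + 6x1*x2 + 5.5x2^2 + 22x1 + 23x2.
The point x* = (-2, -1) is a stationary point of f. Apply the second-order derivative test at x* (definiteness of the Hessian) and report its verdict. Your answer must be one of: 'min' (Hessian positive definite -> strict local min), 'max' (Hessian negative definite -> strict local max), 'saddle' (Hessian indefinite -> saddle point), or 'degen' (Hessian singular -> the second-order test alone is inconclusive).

Compute the Hessian H = grad^2 f:
  H = [[8, 6], [6, 11]]
Verify stationarity: grad f(x*) = H x* + g = (0, 0).
Eigenvalues of H: 3.3153, 15.6847.
Both eigenvalues > 0, so H is positive definite -> x* is a strict local min.

min
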